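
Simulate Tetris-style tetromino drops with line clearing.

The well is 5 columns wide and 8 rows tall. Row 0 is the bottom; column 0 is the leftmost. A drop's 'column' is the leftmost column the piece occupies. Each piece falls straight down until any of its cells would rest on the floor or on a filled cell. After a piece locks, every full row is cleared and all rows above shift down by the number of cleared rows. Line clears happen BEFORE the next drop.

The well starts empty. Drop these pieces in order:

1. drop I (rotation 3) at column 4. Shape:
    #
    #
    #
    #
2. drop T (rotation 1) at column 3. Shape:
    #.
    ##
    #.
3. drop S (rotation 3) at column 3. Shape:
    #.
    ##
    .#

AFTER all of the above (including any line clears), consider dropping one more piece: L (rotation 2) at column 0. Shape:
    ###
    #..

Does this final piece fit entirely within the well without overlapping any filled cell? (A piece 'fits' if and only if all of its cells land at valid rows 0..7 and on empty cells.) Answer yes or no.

Answer: yes

Derivation:
Drop 1: I rot3 at col 4 lands with bottom-row=0; cleared 0 line(s) (total 0); column heights now [0 0 0 0 4], max=4
Drop 2: T rot1 at col 3 lands with bottom-row=3; cleared 0 line(s) (total 0); column heights now [0 0 0 6 5], max=6
Drop 3: S rot3 at col 3 lands with bottom-row=5; cleared 0 line(s) (total 0); column heights now [0 0 0 8 7], max=8
Test piece L rot2 at col 0 (width 3): heights before test = [0 0 0 8 7]; fits = True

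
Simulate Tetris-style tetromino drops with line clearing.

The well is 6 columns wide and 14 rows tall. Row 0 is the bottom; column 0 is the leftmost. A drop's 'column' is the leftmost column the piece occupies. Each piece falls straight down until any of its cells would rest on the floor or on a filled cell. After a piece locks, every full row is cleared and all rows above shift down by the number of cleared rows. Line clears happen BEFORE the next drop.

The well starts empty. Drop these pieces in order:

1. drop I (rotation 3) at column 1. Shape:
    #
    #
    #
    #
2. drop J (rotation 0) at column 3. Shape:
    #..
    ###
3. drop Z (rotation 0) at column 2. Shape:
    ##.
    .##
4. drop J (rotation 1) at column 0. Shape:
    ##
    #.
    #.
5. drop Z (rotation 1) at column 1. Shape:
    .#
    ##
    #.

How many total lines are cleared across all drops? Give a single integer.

Drop 1: I rot3 at col 1 lands with bottom-row=0; cleared 0 line(s) (total 0); column heights now [0 4 0 0 0 0], max=4
Drop 2: J rot0 at col 3 lands with bottom-row=0; cleared 0 line(s) (total 0); column heights now [0 4 0 2 1 1], max=4
Drop 3: Z rot0 at col 2 lands with bottom-row=2; cleared 0 line(s) (total 0); column heights now [0 4 4 4 3 1], max=4
Drop 4: J rot1 at col 0 lands with bottom-row=2; cleared 0 line(s) (total 0); column heights now [5 5 4 4 3 1], max=5
Drop 5: Z rot1 at col 1 lands with bottom-row=5; cleared 0 line(s) (total 0); column heights now [5 7 8 4 3 1], max=8

Answer: 0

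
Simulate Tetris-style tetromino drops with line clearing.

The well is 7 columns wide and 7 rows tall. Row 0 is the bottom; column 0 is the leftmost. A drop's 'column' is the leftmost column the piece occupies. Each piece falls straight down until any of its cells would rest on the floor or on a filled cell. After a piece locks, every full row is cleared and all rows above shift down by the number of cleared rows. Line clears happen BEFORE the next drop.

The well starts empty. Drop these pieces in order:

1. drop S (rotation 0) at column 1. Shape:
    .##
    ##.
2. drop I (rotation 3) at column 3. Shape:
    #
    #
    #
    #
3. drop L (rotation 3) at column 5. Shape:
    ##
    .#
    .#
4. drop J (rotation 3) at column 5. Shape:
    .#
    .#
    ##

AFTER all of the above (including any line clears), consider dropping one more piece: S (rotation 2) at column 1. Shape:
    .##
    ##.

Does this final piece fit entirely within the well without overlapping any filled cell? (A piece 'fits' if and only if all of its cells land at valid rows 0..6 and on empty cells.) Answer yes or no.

Answer: yes

Derivation:
Drop 1: S rot0 at col 1 lands with bottom-row=0; cleared 0 line(s) (total 0); column heights now [0 1 2 2 0 0 0], max=2
Drop 2: I rot3 at col 3 lands with bottom-row=2; cleared 0 line(s) (total 0); column heights now [0 1 2 6 0 0 0], max=6
Drop 3: L rot3 at col 5 lands with bottom-row=0; cleared 0 line(s) (total 0); column heights now [0 1 2 6 0 3 3], max=6
Drop 4: J rot3 at col 5 lands with bottom-row=3; cleared 0 line(s) (total 0); column heights now [0 1 2 6 0 4 6], max=6
Test piece S rot2 at col 1 (width 3): heights before test = [0 1 2 6 0 4 6]; fits = True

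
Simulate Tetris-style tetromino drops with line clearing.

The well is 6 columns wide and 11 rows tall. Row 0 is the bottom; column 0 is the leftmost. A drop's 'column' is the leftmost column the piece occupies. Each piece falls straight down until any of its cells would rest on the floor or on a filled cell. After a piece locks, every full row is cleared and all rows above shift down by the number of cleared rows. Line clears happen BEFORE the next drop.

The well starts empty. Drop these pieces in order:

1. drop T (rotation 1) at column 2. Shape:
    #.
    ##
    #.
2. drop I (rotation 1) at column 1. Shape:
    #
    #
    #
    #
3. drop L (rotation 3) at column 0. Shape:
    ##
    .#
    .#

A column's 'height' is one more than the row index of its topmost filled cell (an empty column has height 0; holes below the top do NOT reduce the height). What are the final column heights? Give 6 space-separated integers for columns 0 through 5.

Drop 1: T rot1 at col 2 lands with bottom-row=0; cleared 0 line(s) (total 0); column heights now [0 0 3 2 0 0], max=3
Drop 2: I rot1 at col 1 lands with bottom-row=0; cleared 0 line(s) (total 0); column heights now [0 4 3 2 0 0], max=4
Drop 3: L rot3 at col 0 lands with bottom-row=4; cleared 0 line(s) (total 0); column heights now [7 7 3 2 0 0], max=7

Answer: 7 7 3 2 0 0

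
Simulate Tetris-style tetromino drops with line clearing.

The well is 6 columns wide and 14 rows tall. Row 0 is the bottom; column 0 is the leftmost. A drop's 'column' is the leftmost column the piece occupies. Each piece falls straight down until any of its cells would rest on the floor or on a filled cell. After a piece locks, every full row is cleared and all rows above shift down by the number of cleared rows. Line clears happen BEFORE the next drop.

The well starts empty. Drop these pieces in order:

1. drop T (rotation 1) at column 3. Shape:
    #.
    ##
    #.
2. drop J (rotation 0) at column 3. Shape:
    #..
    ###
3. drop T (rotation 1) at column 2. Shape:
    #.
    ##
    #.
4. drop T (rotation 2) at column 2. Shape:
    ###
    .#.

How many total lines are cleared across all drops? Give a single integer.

Answer: 0

Derivation:
Drop 1: T rot1 at col 3 lands with bottom-row=0; cleared 0 line(s) (total 0); column heights now [0 0 0 3 2 0], max=3
Drop 2: J rot0 at col 3 lands with bottom-row=3; cleared 0 line(s) (total 0); column heights now [0 0 0 5 4 4], max=5
Drop 3: T rot1 at col 2 lands with bottom-row=4; cleared 0 line(s) (total 0); column heights now [0 0 7 6 4 4], max=7
Drop 4: T rot2 at col 2 lands with bottom-row=6; cleared 0 line(s) (total 0); column heights now [0 0 8 8 8 4], max=8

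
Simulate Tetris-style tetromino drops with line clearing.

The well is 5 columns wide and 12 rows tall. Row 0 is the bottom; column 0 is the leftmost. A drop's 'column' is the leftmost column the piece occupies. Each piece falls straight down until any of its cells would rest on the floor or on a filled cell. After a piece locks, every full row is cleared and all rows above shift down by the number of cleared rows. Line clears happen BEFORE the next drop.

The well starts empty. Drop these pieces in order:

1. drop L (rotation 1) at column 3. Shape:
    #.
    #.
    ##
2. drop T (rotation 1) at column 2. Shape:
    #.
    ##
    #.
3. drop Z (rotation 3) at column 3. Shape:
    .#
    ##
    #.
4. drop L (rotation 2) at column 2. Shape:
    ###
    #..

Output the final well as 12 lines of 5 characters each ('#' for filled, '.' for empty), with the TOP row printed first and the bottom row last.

Answer: .....
.....
.....
.....
..###
..#.#
...##
..##.
..##.
..##.
...#.
...##

Derivation:
Drop 1: L rot1 at col 3 lands with bottom-row=0; cleared 0 line(s) (total 0); column heights now [0 0 0 3 1], max=3
Drop 2: T rot1 at col 2 lands with bottom-row=2; cleared 0 line(s) (total 0); column heights now [0 0 5 4 1], max=5
Drop 3: Z rot3 at col 3 lands with bottom-row=4; cleared 0 line(s) (total 0); column heights now [0 0 5 6 7], max=7
Drop 4: L rot2 at col 2 lands with bottom-row=6; cleared 0 line(s) (total 0); column heights now [0 0 8 8 8], max=8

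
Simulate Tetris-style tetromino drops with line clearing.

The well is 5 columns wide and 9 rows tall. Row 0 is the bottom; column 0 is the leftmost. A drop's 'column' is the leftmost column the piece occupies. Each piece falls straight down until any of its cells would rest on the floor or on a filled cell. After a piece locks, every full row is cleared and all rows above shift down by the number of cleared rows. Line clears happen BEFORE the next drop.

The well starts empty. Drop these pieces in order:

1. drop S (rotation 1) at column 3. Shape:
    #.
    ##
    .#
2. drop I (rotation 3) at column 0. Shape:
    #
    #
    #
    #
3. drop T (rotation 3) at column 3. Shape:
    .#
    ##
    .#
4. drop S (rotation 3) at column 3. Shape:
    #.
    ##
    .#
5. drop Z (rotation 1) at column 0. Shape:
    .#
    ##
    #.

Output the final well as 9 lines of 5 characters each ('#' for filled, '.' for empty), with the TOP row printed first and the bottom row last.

Answer: .....
...#.
.#.##
##..#
#...#
#..##
#..##
#..##
#...#

Derivation:
Drop 1: S rot1 at col 3 lands with bottom-row=0; cleared 0 line(s) (total 0); column heights now [0 0 0 3 2], max=3
Drop 2: I rot3 at col 0 lands with bottom-row=0; cleared 0 line(s) (total 0); column heights now [4 0 0 3 2], max=4
Drop 3: T rot3 at col 3 lands with bottom-row=2; cleared 0 line(s) (total 0); column heights now [4 0 0 4 5], max=5
Drop 4: S rot3 at col 3 lands with bottom-row=5; cleared 0 line(s) (total 0); column heights now [4 0 0 8 7], max=8
Drop 5: Z rot1 at col 0 lands with bottom-row=4; cleared 0 line(s) (total 0); column heights now [6 7 0 8 7], max=8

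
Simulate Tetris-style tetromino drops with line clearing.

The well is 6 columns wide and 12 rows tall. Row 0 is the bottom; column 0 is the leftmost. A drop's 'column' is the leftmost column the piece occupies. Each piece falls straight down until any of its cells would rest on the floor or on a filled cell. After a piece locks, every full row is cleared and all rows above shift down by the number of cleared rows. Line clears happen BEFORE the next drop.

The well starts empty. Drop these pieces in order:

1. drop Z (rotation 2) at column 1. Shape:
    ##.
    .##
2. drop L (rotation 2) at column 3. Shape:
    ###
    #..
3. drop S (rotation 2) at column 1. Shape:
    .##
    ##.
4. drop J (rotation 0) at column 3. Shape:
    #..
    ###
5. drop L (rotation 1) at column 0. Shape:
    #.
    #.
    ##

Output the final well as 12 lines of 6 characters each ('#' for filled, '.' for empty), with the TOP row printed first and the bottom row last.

Drop 1: Z rot2 at col 1 lands with bottom-row=0; cleared 0 line(s) (total 0); column heights now [0 2 2 1 0 0], max=2
Drop 2: L rot2 at col 3 lands with bottom-row=1; cleared 0 line(s) (total 0); column heights now [0 2 2 3 3 3], max=3
Drop 3: S rot2 at col 1 lands with bottom-row=2; cleared 0 line(s) (total 0); column heights now [0 3 4 4 3 3], max=4
Drop 4: J rot0 at col 3 lands with bottom-row=4; cleared 0 line(s) (total 0); column heights now [0 3 4 6 5 5], max=6
Drop 5: L rot1 at col 0 lands with bottom-row=3; cleared 0 line(s) (total 0); column heights now [6 4 4 6 5 5], max=6

Answer: ......
......
......
......
......
......
#..#..
#..###
####..
.#####
.###..
..##..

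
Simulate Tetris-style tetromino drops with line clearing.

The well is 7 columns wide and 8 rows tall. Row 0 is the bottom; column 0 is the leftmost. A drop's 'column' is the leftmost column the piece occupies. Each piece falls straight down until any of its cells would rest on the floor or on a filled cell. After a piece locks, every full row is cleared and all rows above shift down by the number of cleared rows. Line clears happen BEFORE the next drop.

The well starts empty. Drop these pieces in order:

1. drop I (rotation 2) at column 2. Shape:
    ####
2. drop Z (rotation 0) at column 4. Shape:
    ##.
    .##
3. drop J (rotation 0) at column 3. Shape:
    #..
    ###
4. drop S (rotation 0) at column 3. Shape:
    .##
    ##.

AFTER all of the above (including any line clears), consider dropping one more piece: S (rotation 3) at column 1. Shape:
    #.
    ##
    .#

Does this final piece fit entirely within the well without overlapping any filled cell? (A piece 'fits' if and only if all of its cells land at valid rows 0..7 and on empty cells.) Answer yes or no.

Drop 1: I rot2 at col 2 lands with bottom-row=0; cleared 0 line(s) (total 0); column heights now [0 0 1 1 1 1 0], max=1
Drop 2: Z rot0 at col 4 lands with bottom-row=1; cleared 0 line(s) (total 0); column heights now [0 0 1 1 3 3 2], max=3
Drop 3: J rot0 at col 3 lands with bottom-row=3; cleared 0 line(s) (total 0); column heights now [0 0 1 5 4 4 2], max=5
Drop 4: S rot0 at col 3 lands with bottom-row=5; cleared 0 line(s) (total 0); column heights now [0 0 1 6 7 7 2], max=7
Test piece S rot3 at col 1 (width 2): heights before test = [0 0 1 6 7 7 2]; fits = True

Answer: yes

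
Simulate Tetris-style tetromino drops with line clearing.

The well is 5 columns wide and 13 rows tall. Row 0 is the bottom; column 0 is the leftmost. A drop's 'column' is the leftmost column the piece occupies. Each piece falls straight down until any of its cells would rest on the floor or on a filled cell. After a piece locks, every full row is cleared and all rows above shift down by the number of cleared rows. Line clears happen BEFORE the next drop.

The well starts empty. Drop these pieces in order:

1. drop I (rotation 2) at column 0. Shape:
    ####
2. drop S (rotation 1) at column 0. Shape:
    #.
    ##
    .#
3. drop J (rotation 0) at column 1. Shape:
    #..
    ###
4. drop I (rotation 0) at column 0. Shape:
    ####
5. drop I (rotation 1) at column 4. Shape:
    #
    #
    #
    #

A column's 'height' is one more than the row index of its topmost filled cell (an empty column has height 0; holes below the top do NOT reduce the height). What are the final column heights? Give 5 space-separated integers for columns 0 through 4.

Answer: 4 4 4 4 2

Derivation:
Drop 1: I rot2 at col 0 lands with bottom-row=0; cleared 0 line(s) (total 0); column heights now [1 1 1 1 0], max=1
Drop 2: S rot1 at col 0 lands with bottom-row=1; cleared 0 line(s) (total 0); column heights now [4 3 1 1 0], max=4
Drop 3: J rot0 at col 1 lands with bottom-row=3; cleared 0 line(s) (total 0); column heights now [4 5 4 4 0], max=5
Drop 4: I rot0 at col 0 lands with bottom-row=5; cleared 0 line(s) (total 0); column heights now [6 6 6 6 0], max=6
Drop 5: I rot1 at col 4 lands with bottom-row=0; cleared 2 line(s) (total 2); column heights now [4 4 4 4 2], max=4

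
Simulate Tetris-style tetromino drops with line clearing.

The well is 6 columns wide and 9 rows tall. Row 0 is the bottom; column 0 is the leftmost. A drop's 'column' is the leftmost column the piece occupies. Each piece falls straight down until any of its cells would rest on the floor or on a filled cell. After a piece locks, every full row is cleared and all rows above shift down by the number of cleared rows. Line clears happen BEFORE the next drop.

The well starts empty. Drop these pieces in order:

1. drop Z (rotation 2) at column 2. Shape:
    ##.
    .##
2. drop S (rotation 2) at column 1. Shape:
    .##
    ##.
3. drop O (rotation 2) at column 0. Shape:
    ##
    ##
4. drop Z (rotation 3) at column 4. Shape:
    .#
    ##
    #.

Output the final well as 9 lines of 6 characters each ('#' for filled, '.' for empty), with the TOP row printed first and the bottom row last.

Answer: ......
......
......
......
##....
####.#
.##.##
..###.
...##.

Derivation:
Drop 1: Z rot2 at col 2 lands with bottom-row=0; cleared 0 line(s) (total 0); column heights now [0 0 2 2 1 0], max=2
Drop 2: S rot2 at col 1 lands with bottom-row=2; cleared 0 line(s) (total 0); column heights now [0 3 4 4 1 0], max=4
Drop 3: O rot2 at col 0 lands with bottom-row=3; cleared 0 line(s) (total 0); column heights now [5 5 4 4 1 0], max=5
Drop 4: Z rot3 at col 4 lands with bottom-row=1; cleared 0 line(s) (total 0); column heights now [5 5 4 4 3 4], max=5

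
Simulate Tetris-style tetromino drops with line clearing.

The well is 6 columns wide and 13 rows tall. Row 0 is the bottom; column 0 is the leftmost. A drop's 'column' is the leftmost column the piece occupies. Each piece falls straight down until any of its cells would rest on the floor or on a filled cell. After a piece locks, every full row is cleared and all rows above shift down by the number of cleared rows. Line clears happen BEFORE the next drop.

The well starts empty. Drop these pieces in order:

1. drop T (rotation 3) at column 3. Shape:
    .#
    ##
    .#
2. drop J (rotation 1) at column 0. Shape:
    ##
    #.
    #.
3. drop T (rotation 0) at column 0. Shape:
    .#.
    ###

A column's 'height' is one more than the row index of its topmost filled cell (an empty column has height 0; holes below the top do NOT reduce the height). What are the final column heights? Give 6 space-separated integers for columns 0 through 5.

Drop 1: T rot3 at col 3 lands with bottom-row=0; cleared 0 line(s) (total 0); column heights now [0 0 0 2 3 0], max=3
Drop 2: J rot1 at col 0 lands with bottom-row=0; cleared 0 line(s) (total 0); column heights now [3 3 0 2 3 0], max=3
Drop 3: T rot0 at col 0 lands with bottom-row=3; cleared 0 line(s) (total 0); column heights now [4 5 4 2 3 0], max=5

Answer: 4 5 4 2 3 0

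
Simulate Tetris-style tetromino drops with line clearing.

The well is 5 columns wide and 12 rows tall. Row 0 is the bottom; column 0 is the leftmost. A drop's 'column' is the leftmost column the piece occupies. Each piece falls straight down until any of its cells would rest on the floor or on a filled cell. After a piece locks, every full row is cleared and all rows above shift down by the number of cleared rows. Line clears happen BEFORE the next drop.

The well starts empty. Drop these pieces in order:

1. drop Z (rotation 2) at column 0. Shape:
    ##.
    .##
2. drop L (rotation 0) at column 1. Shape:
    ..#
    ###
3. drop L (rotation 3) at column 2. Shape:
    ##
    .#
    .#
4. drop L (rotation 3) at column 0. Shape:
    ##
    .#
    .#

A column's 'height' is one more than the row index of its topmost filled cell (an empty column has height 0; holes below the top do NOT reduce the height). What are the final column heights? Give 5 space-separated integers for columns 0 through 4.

Drop 1: Z rot2 at col 0 lands with bottom-row=0; cleared 0 line(s) (total 0); column heights now [2 2 1 0 0], max=2
Drop 2: L rot0 at col 1 lands with bottom-row=2; cleared 0 line(s) (total 0); column heights now [2 3 3 4 0], max=4
Drop 3: L rot3 at col 2 lands with bottom-row=4; cleared 0 line(s) (total 0); column heights now [2 3 7 7 0], max=7
Drop 4: L rot3 at col 0 lands with bottom-row=3; cleared 0 line(s) (total 0); column heights now [6 6 7 7 0], max=7

Answer: 6 6 7 7 0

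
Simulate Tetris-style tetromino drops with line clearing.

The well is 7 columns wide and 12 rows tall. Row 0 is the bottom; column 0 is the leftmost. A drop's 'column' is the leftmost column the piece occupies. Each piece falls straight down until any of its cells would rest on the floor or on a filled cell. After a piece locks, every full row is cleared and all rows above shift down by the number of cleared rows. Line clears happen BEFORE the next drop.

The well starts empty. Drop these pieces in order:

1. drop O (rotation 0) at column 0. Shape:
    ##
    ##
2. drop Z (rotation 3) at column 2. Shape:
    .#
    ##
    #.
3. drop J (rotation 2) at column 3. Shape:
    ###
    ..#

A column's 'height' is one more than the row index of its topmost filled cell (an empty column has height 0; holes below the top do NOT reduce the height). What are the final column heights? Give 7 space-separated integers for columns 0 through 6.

Answer: 2 2 2 4 4 4 0

Derivation:
Drop 1: O rot0 at col 0 lands with bottom-row=0; cleared 0 line(s) (total 0); column heights now [2 2 0 0 0 0 0], max=2
Drop 2: Z rot3 at col 2 lands with bottom-row=0; cleared 0 line(s) (total 0); column heights now [2 2 2 3 0 0 0], max=3
Drop 3: J rot2 at col 3 lands with bottom-row=2; cleared 0 line(s) (total 0); column heights now [2 2 2 4 4 4 0], max=4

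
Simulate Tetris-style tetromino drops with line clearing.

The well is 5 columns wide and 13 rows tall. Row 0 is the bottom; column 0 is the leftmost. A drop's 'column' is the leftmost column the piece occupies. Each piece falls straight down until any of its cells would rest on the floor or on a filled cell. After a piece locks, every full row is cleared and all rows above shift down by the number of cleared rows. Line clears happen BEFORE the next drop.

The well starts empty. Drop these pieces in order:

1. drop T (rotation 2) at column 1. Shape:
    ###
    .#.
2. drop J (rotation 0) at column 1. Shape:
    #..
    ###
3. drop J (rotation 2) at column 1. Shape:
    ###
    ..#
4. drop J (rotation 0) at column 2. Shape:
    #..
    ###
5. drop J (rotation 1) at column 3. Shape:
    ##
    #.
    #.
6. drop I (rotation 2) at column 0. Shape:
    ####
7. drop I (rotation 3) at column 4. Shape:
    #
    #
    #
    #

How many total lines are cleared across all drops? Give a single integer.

Answer: 1

Derivation:
Drop 1: T rot2 at col 1 lands with bottom-row=0; cleared 0 line(s) (total 0); column heights now [0 2 2 2 0], max=2
Drop 2: J rot0 at col 1 lands with bottom-row=2; cleared 0 line(s) (total 0); column heights now [0 4 3 3 0], max=4
Drop 3: J rot2 at col 1 lands with bottom-row=3; cleared 0 line(s) (total 0); column heights now [0 5 5 5 0], max=5
Drop 4: J rot0 at col 2 lands with bottom-row=5; cleared 0 line(s) (total 0); column heights now [0 5 7 6 6], max=7
Drop 5: J rot1 at col 3 lands with bottom-row=6; cleared 0 line(s) (total 0); column heights now [0 5 7 9 9], max=9
Drop 6: I rot2 at col 0 lands with bottom-row=9; cleared 0 line(s) (total 0); column heights now [10 10 10 10 9], max=10
Drop 7: I rot3 at col 4 lands with bottom-row=9; cleared 1 line(s) (total 1); column heights now [0 5 7 9 12], max=12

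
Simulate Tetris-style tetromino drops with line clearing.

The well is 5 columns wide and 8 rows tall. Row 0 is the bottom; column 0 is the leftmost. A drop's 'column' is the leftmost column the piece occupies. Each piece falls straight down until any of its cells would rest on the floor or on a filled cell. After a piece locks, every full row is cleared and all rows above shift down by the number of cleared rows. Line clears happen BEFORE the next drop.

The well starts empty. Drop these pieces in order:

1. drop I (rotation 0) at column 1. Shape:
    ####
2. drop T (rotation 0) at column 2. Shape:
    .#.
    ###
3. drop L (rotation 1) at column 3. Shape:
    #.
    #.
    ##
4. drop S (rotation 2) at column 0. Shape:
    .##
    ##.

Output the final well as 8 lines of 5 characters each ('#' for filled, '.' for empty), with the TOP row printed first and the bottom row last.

Answer: .....
.....
.....
...#.
...#.
...##
.###.
.####

Derivation:
Drop 1: I rot0 at col 1 lands with bottom-row=0; cleared 0 line(s) (total 0); column heights now [0 1 1 1 1], max=1
Drop 2: T rot0 at col 2 lands with bottom-row=1; cleared 0 line(s) (total 0); column heights now [0 1 2 3 2], max=3
Drop 3: L rot1 at col 3 lands with bottom-row=3; cleared 0 line(s) (total 0); column heights now [0 1 2 6 4], max=6
Drop 4: S rot2 at col 0 lands with bottom-row=1; cleared 1 line(s) (total 1); column heights now [0 2 2 5 3], max=5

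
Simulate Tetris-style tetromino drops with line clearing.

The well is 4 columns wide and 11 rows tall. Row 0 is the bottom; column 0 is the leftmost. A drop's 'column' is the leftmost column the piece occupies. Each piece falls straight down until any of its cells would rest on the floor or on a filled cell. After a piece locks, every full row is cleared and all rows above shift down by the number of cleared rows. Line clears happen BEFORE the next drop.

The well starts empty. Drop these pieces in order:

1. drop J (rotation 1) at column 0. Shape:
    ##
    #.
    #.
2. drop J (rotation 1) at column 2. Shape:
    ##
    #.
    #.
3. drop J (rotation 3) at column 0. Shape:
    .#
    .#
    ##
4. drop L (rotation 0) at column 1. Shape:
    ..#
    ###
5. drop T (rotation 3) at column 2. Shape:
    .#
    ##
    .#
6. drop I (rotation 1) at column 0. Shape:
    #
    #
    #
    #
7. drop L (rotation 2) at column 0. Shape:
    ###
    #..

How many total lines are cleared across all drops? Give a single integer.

Answer: 3

Derivation:
Drop 1: J rot1 at col 0 lands with bottom-row=0; cleared 0 line(s) (total 0); column heights now [3 3 0 0], max=3
Drop 2: J rot1 at col 2 lands with bottom-row=0; cleared 1 line(s) (total 1); column heights now [2 0 2 0], max=2
Drop 3: J rot3 at col 0 lands with bottom-row=2; cleared 0 line(s) (total 1); column heights now [3 5 2 0], max=5
Drop 4: L rot0 at col 1 lands with bottom-row=5; cleared 0 line(s) (total 1); column heights now [3 6 6 7], max=7
Drop 5: T rot3 at col 2 lands with bottom-row=7; cleared 0 line(s) (total 1); column heights now [3 6 9 10], max=10
Drop 6: I rot1 at col 0 lands with bottom-row=3; cleared 1 line(s) (total 2); column heights now [6 5 8 9], max=9
Drop 7: L rot2 at col 0 lands with bottom-row=7; cleared 1 line(s) (total 3); column heights now [8 5 8 8], max=8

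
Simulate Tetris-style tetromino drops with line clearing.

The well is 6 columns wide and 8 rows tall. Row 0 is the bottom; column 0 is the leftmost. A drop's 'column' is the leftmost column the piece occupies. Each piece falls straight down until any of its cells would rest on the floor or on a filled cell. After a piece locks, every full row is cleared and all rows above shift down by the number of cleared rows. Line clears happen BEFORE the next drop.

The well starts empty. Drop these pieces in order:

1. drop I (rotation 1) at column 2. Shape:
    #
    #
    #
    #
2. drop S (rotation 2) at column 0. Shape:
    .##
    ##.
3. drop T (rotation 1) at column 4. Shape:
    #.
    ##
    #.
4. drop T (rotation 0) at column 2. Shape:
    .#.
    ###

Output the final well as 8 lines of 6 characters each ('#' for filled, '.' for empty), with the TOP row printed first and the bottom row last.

Answer: ......
...#..
..###.
.##...
###...
..#.#.
..#.##
..#.#.

Derivation:
Drop 1: I rot1 at col 2 lands with bottom-row=0; cleared 0 line(s) (total 0); column heights now [0 0 4 0 0 0], max=4
Drop 2: S rot2 at col 0 lands with bottom-row=3; cleared 0 line(s) (total 0); column heights now [4 5 5 0 0 0], max=5
Drop 3: T rot1 at col 4 lands with bottom-row=0; cleared 0 line(s) (total 0); column heights now [4 5 5 0 3 2], max=5
Drop 4: T rot0 at col 2 lands with bottom-row=5; cleared 0 line(s) (total 0); column heights now [4 5 6 7 6 2], max=7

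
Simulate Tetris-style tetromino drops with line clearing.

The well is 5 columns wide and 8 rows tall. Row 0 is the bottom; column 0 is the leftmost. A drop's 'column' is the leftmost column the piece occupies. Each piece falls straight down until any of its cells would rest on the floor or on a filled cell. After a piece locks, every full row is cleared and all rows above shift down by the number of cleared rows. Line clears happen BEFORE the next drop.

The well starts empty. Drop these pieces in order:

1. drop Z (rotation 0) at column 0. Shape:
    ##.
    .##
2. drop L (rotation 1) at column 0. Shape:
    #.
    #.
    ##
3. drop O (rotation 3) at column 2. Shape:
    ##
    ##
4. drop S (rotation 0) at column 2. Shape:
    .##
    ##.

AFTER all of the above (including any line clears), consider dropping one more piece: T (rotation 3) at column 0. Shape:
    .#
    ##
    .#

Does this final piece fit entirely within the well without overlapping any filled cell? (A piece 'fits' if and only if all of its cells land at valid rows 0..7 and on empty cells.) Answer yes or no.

Answer: yes

Derivation:
Drop 1: Z rot0 at col 0 lands with bottom-row=0; cleared 0 line(s) (total 0); column heights now [2 2 1 0 0], max=2
Drop 2: L rot1 at col 0 lands with bottom-row=2; cleared 0 line(s) (total 0); column heights now [5 3 1 0 0], max=5
Drop 3: O rot3 at col 2 lands with bottom-row=1; cleared 0 line(s) (total 0); column heights now [5 3 3 3 0], max=5
Drop 4: S rot0 at col 2 lands with bottom-row=3; cleared 0 line(s) (total 0); column heights now [5 3 4 5 5], max=5
Test piece T rot3 at col 0 (width 2): heights before test = [5 3 4 5 5]; fits = True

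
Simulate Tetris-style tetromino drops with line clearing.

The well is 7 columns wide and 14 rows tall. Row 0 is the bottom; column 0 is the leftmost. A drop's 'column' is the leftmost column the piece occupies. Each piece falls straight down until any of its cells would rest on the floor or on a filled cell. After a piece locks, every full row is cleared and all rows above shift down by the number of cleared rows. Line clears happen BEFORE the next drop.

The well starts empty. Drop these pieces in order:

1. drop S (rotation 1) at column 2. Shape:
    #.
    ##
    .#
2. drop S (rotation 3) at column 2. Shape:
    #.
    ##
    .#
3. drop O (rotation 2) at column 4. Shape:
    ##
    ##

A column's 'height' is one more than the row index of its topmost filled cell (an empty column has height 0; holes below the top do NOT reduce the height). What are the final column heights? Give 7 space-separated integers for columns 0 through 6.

Answer: 0 0 5 4 2 2 0

Derivation:
Drop 1: S rot1 at col 2 lands with bottom-row=0; cleared 0 line(s) (total 0); column heights now [0 0 3 2 0 0 0], max=3
Drop 2: S rot3 at col 2 lands with bottom-row=2; cleared 0 line(s) (total 0); column heights now [0 0 5 4 0 0 0], max=5
Drop 3: O rot2 at col 4 lands with bottom-row=0; cleared 0 line(s) (total 0); column heights now [0 0 5 4 2 2 0], max=5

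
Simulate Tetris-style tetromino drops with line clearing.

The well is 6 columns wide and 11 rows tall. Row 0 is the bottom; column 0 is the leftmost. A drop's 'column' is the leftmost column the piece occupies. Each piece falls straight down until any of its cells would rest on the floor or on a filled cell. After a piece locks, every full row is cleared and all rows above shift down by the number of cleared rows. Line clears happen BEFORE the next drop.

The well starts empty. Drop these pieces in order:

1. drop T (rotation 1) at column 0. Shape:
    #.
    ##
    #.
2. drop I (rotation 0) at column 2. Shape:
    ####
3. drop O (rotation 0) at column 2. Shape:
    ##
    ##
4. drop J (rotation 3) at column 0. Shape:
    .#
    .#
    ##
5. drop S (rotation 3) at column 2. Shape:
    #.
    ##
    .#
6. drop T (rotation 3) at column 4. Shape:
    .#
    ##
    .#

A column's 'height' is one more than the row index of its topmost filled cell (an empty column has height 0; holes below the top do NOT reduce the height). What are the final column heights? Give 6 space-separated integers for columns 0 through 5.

Answer: 4 6 6 5 3 4

Derivation:
Drop 1: T rot1 at col 0 lands with bottom-row=0; cleared 0 line(s) (total 0); column heights now [3 2 0 0 0 0], max=3
Drop 2: I rot0 at col 2 lands with bottom-row=0; cleared 0 line(s) (total 0); column heights now [3 2 1 1 1 1], max=3
Drop 3: O rot0 at col 2 lands with bottom-row=1; cleared 0 line(s) (total 0); column heights now [3 2 3 3 1 1], max=3
Drop 4: J rot3 at col 0 lands with bottom-row=3; cleared 0 line(s) (total 0); column heights now [4 6 3 3 1 1], max=6
Drop 5: S rot3 at col 2 lands with bottom-row=3; cleared 0 line(s) (total 0); column heights now [4 6 6 5 1 1], max=6
Drop 6: T rot3 at col 4 lands with bottom-row=1; cleared 0 line(s) (total 0); column heights now [4 6 6 5 3 4], max=6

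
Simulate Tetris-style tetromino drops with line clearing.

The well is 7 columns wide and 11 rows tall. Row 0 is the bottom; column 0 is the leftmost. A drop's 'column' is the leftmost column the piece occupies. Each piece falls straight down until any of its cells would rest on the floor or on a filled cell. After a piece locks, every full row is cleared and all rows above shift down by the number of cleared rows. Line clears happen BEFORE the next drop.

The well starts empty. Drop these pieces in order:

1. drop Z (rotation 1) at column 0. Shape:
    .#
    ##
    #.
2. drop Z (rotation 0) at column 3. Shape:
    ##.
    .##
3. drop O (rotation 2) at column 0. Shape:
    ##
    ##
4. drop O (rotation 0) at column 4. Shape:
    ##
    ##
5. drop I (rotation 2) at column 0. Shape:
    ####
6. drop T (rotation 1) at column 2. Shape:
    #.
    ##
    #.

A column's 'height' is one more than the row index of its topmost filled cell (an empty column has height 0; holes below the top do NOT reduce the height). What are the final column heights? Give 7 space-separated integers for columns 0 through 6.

Drop 1: Z rot1 at col 0 lands with bottom-row=0; cleared 0 line(s) (total 0); column heights now [2 3 0 0 0 0 0], max=3
Drop 2: Z rot0 at col 3 lands with bottom-row=0; cleared 0 line(s) (total 0); column heights now [2 3 0 2 2 1 0], max=3
Drop 3: O rot2 at col 0 lands with bottom-row=3; cleared 0 line(s) (total 0); column heights now [5 5 0 2 2 1 0], max=5
Drop 4: O rot0 at col 4 lands with bottom-row=2; cleared 0 line(s) (total 0); column heights now [5 5 0 2 4 4 0], max=5
Drop 5: I rot2 at col 0 lands with bottom-row=5; cleared 0 line(s) (total 0); column heights now [6 6 6 6 4 4 0], max=6
Drop 6: T rot1 at col 2 lands with bottom-row=6; cleared 0 line(s) (total 0); column heights now [6 6 9 8 4 4 0], max=9

Answer: 6 6 9 8 4 4 0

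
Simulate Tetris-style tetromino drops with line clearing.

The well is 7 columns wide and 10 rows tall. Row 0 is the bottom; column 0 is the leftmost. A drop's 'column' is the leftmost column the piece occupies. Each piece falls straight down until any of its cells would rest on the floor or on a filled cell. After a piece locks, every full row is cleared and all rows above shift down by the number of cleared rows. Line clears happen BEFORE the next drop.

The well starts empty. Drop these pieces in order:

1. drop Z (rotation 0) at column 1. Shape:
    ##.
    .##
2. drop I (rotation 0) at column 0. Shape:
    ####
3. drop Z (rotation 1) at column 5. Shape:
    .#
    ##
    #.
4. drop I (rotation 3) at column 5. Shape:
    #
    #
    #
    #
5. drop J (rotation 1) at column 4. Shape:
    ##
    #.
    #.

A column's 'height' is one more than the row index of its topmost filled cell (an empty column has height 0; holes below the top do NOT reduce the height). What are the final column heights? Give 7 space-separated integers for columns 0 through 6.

Drop 1: Z rot0 at col 1 lands with bottom-row=0; cleared 0 line(s) (total 0); column heights now [0 2 2 1 0 0 0], max=2
Drop 2: I rot0 at col 0 lands with bottom-row=2; cleared 0 line(s) (total 0); column heights now [3 3 3 3 0 0 0], max=3
Drop 3: Z rot1 at col 5 lands with bottom-row=0; cleared 0 line(s) (total 0); column heights now [3 3 3 3 0 2 3], max=3
Drop 4: I rot3 at col 5 lands with bottom-row=2; cleared 0 line(s) (total 0); column heights now [3 3 3 3 0 6 3], max=6
Drop 5: J rot1 at col 4 lands with bottom-row=4; cleared 0 line(s) (total 0); column heights now [3 3 3 3 7 7 3], max=7

Answer: 3 3 3 3 7 7 3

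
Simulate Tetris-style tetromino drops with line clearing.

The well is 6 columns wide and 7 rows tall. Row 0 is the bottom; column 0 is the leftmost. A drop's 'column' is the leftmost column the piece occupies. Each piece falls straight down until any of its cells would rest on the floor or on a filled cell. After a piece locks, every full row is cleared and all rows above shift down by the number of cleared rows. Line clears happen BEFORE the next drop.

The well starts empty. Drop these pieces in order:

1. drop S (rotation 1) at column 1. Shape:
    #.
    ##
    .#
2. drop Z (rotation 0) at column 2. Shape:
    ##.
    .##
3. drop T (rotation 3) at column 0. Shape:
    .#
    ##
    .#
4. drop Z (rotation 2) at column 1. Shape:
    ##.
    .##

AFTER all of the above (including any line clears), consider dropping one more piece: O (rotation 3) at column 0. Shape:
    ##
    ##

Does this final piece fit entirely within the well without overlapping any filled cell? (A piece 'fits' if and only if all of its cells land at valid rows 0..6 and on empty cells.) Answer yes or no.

Answer: no

Derivation:
Drop 1: S rot1 at col 1 lands with bottom-row=0; cleared 0 line(s) (total 0); column heights now [0 3 2 0 0 0], max=3
Drop 2: Z rot0 at col 2 lands with bottom-row=1; cleared 0 line(s) (total 0); column heights now [0 3 3 3 2 0], max=3
Drop 3: T rot3 at col 0 lands with bottom-row=3; cleared 0 line(s) (total 0); column heights now [5 6 3 3 2 0], max=6
Drop 4: Z rot2 at col 1 lands with bottom-row=5; cleared 0 line(s) (total 0); column heights now [5 7 7 6 2 0], max=7
Test piece O rot3 at col 0 (width 2): heights before test = [5 7 7 6 2 0]; fits = False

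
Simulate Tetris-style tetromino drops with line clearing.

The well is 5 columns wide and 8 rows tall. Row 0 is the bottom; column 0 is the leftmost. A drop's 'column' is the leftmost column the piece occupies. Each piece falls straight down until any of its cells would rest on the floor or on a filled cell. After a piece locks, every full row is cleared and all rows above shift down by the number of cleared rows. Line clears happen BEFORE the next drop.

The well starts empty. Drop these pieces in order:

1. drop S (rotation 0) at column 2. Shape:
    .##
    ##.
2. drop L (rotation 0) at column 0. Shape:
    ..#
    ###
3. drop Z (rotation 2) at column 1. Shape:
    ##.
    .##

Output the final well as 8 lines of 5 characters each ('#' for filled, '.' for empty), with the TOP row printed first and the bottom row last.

Answer: .....
.....
.....
.....
.##..
..##.
..#..
..##.

Derivation:
Drop 1: S rot0 at col 2 lands with bottom-row=0; cleared 0 line(s) (total 0); column heights now [0 0 1 2 2], max=2
Drop 2: L rot0 at col 0 lands with bottom-row=1; cleared 1 line(s) (total 1); column heights now [0 0 2 1 0], max=2
Drop 3: Z rot2 at col 1 lands with bottom-row=2; cleared 0 line(s) (total 1); column heights now [0 4 4 3 0], max=4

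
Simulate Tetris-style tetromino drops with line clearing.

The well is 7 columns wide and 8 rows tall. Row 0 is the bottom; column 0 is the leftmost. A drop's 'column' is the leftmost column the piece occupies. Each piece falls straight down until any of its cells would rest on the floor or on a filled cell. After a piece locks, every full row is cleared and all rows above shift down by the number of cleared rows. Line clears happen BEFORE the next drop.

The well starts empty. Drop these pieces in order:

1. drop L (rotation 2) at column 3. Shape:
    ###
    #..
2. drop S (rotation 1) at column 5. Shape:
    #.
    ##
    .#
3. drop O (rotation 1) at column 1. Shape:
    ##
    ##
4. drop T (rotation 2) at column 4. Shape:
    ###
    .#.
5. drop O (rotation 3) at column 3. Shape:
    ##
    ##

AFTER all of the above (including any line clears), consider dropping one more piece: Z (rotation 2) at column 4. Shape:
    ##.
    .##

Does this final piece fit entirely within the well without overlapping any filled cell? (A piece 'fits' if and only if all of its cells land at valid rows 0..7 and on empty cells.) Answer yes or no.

Answer: no

Derivation:
Drop 1: L rot2 at col 3 lands with bottom-row=0; cleared 0 line(s) (total 0); column heights now [0 0 0 2 2 2 0], max=2
Drop 2: S rot1 at col 5 lands with bottom-row=1; cleared 0 line(s) (total 0); column heights now [0 0 0 2 2 4 3], max=4
Drop 3: O rot1 at col 1 lands with bottom-row=0; cleared 0 line(s) (total 0); column heights now [0 2 2 2 2 4 3], max=4
Drop 4: T rot2 at col 4 lands with bottom-row=4; cleared 0 line(s) (total 0); column heights now [0 2 2 2 6 6 6], max=6
Drop 5: O rot3 at col 3 lands with bottom-row=6; cleared 0 line(s) (total 0); column heights now [0 2 2 8 8 6 6], max=8
Test piece Z rot2 at col 4 (width 3): heights before test = [0 2 2 8 8 6 6]; fits = False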